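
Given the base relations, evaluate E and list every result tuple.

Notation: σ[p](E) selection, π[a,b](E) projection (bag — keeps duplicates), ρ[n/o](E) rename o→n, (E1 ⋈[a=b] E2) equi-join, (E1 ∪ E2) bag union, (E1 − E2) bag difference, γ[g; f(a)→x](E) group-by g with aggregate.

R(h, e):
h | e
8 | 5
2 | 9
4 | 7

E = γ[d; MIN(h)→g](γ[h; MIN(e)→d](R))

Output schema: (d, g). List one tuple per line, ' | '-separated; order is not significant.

Per-node cardinality:
  R → 3
  γ[h; MIN(e)→d](R) → 3
  γ[d; MIN(h)→g](γ[h; MIN(e)→d](R)) → 3

== RESULT ==
d | g
5 | 8
7 | 4
9 | 2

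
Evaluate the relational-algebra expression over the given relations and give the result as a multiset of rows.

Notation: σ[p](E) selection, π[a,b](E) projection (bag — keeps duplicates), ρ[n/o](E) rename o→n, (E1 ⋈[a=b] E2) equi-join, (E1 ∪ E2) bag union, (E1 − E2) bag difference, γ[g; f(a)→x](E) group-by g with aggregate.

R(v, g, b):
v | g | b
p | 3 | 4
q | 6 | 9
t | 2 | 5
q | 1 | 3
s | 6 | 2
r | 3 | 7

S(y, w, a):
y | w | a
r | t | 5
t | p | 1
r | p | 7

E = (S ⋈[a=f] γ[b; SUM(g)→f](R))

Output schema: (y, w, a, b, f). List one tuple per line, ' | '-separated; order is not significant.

Row counts bottom-up:
  S → 3
  R → 6
  γ[b; SUM(g)→f](R) → 6
  (S ⋈[a=f] γ[b; SUM(g)→f](R)) → 1

== RESULT ==
y | w | a | b | f
t | p | 1 | 3 | 1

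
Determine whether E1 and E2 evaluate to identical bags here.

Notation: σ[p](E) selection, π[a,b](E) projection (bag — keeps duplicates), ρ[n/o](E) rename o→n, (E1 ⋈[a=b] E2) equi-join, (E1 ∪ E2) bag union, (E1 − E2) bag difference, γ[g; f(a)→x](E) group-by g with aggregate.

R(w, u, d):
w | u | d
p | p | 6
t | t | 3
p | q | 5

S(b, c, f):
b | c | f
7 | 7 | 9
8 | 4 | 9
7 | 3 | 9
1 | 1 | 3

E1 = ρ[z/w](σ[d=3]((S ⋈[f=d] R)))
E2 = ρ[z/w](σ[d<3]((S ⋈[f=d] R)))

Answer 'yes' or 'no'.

E1 row counts bottom-up:
  S → 4
  R → 3
  (S ⋈[f=d] R) → 1
  σ[d=3]((S ⋈[f=d] R)) → 1
  ρ[z/w](σ[d=3]((S ⋈[f=d] R))) → 1
E2 row counts bottom-up:
  S → 4
  R → 3
  (S ⋈[f=d] R) → 1
  σ[d<3]((S ⋈[f=d] R)) → 0
  ρ[z/w](σ[d<3]((S ⋈[f=d] R))) → 0

E1 result:
b | c | f | z | u | d
1 | 1 | 3 | t | t | 3
E2 result:
b | c | f | z | u | d
(0 rows)
Witness: (1, 1, 3, 't', 't', 3) appears 1× in E1 but 0× in E2.

no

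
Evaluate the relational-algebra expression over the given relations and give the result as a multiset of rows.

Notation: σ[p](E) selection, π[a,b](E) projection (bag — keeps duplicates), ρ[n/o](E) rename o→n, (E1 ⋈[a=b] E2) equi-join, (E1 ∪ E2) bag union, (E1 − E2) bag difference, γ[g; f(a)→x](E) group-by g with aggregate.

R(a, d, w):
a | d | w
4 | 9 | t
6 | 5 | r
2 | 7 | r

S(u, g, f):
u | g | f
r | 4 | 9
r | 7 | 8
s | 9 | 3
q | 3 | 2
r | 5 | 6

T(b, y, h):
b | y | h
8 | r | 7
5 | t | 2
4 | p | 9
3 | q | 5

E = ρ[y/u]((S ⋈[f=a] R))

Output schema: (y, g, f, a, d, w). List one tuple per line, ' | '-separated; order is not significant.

Subexpression sizes:
  S → 5
  R → 3
  (S ⋈[f=a] R) → 2
  ρ[y/u]((S ⋈[f=a] R)) → 2

== RESULT ==
y | g | f | a | d | w
q | 3 | 2 | 2 | 7 | r
r | 5 | 6 | 6 | 5 | r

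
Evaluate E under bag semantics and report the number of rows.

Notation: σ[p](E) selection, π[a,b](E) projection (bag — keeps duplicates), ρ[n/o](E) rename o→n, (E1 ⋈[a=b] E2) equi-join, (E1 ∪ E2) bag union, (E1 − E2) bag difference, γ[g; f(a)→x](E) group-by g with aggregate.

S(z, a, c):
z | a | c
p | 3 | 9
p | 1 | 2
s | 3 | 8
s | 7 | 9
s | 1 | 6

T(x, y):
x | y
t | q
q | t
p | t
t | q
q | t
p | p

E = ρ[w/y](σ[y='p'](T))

Row counts bottom-up:
  T → 6
  σ[y='p'](T) → 1
  ρ[w/y](σ[y='p'](T)) → 1

|E| = 1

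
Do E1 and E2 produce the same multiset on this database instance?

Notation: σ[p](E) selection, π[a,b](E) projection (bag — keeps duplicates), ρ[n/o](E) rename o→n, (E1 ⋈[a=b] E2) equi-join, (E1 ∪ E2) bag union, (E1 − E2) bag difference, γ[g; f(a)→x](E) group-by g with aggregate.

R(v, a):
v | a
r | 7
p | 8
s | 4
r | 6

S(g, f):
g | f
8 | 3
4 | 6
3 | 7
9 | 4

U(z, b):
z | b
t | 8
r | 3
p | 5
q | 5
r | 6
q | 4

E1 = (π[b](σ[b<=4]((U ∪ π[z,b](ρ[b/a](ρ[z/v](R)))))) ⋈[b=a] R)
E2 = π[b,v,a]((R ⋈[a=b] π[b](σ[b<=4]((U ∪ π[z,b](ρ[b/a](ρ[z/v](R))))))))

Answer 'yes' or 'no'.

E1 per-node cardinality:
  U → 6
  R → 4
  ρ[z/v](R) → 4
  ρ[b/a](ρ[z/v](R)) → 4
  π[z,b](ρ[b/a](ρ[z/v](R))) → 4
  (U ∪ π[z,b](ρ[b/a](ρ[z/v](R)))) → 10
  σ[b<=4]((U ∪ π[z,b](ρ[b/a](ρ[z/v](R))))) → 3
  π[b](σ[b<=4]((U ∪ π[z,b](ρ[b/a](ρ[z/v](R)))))) → 3
  R → 4
  (π[b](σ[b<=4]((U ∪ π[z,b](ρ[b/a](ρ[z/v](R)))))) ⋈[b=a] R) → 2
E2 per-node cardinality:
  R → 4
  U → 6
  R → 4
  ρ[z/v](R) → 4
  ρ[b/a](ρ[z/v](R)) → 4
  π[z,b](ρ[b/a](ρ[z/v](R))) → 4
  (U ∪ π[z,b](ρ[b/a](ρ[z/v](R)))) → 10
  σ[b<=4]((U ∪ π[z,b](ρ[b/a](ρ[z/v](R))))) → 3
  π[b](σ[b<=4]((U ∪ π[z,b](ρ[b/a](ρ[z/v](R)))))) → 3
  (R ⋈[a=b] π[b](σ[b<=4]((U ∪ π[z,b](ρ[b/a](ρ[z/v](R))))))) → 2
  π[b,v,a]((R ⋈[a=b] π[b](σ[b<=4]((U ∪ π[z,b](ρ[b/a](ρ[z/v](R)))))))) → 2

E1 and E2 produce the same multiset:
b | v | a
4 | s | 4
4 | s | 4

yes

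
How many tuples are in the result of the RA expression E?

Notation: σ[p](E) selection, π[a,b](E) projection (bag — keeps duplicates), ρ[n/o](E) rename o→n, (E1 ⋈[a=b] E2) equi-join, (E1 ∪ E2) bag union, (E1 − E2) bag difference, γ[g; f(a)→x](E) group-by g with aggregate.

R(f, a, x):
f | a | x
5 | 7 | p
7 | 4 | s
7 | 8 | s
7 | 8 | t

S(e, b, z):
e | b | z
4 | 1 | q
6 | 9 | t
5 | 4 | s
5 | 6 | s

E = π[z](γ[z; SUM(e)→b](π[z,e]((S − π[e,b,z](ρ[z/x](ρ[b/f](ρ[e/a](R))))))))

Row counts bottom-up:
  S → 4
  R → 4
  ρ[e/a](R) → 4
  ρ[b/f](ρ[e/a](R)) → 4
  ρ[z/x](ρ[b/f](ρ[e/a](R))) → 4
  π[e,b,z](ρ[z/x](ρ[b/f](ρ[e/a](R)))) → 4
  (S − π[e,b,z](ρ[z/x](ρ[b/f](ρ[e/a](R))))) → 4
  π[z,e]((S − π[e,b,z](ρ[z/x](ρ[b/f](ρ[e/a](R)))))) → 4
  γ[z; SUM(e)→b](π[z,e]((S − π[e,b,z](ρ[z/x](ρ[b/f](ρ[e/a](R))))))) → 3
  π[z](γ[z; SUM(e)→b](π[z,e]((S − π[e,b,z](ρ[z/x](ρ[b/f](ρ[e/a](R)))))))) → 3

|E| = 3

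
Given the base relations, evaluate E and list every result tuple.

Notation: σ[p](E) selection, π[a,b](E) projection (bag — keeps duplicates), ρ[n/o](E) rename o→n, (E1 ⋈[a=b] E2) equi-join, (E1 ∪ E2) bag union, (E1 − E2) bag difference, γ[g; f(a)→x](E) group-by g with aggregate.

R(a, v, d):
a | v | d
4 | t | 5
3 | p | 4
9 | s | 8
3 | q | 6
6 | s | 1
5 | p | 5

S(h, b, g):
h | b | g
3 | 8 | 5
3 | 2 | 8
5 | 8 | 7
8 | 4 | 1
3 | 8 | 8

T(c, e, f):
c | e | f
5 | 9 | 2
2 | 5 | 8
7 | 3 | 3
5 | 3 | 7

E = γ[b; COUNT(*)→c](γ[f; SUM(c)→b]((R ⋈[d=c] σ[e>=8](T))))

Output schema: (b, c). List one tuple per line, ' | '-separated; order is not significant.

Per-node cardinality:
  R → 6
  T → 4
  σ[e>=8](T) → 1
  (R ⋈[d=c] σ[e>=8](T)) → 2
  γ[f; SUM(c)→b]((R ⋈[d=c] σ[e>=8](T))) → 1
  γ[b; COUNT(*)→c](γ[f; SUM(c)→b]((R ⋈[d=c] σ[e>=8](T)))) → 1

== RESULT ==
b | c
10 | 1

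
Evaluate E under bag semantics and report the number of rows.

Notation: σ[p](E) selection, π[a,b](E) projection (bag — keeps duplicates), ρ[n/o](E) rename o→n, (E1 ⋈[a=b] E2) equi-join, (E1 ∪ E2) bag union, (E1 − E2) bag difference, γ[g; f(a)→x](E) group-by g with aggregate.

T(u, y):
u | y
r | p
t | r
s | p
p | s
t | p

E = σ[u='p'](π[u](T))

Stepwise |·|:
  T → 5
  π[u](T) → 5
  σ[u='p'](π[u](T)) → 1

|E| = 1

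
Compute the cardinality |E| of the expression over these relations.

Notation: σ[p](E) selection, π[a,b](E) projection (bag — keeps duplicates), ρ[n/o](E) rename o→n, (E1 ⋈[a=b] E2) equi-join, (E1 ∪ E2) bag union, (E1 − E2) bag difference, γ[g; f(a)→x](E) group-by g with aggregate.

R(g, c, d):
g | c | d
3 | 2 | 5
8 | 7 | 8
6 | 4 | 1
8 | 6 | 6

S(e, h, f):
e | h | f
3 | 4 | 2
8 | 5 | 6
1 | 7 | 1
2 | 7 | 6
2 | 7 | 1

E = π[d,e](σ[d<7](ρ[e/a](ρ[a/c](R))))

Row counts bottom-up:
  R → 4
  ρ[a/c](R) → 4
  ρ[e/a](ρ[a/c](R)) → 4
  σ[d<7](ρ[e/a](ρ[a/c](R))) → 3
  π[d,e](σ[d<7](ρ[e/a](ρ[a/c](R)))) → 3

|E| = 3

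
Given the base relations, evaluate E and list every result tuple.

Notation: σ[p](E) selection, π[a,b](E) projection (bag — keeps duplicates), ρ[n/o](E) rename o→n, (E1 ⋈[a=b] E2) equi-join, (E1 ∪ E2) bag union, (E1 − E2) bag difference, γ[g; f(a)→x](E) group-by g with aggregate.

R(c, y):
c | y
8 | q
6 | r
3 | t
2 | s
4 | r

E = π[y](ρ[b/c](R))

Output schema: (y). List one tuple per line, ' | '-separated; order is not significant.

Per-node cardinality:
  R → 5
  ρ[b/c](R) → 5
  π[y](ρ[b/c](R)) → 5

== RESULT ==
y
q
r
r
s
t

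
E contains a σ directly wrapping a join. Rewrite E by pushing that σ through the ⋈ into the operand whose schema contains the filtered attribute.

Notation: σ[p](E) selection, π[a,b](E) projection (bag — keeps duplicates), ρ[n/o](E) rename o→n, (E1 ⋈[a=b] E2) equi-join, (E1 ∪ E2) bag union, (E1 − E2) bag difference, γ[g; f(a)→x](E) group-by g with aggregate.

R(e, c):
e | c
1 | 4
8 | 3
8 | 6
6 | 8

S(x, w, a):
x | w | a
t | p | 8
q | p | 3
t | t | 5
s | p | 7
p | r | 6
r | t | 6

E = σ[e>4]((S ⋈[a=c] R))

σ filters on e, owned by the right side.
E' = (S ⋈[a=c] σ[e>4](R))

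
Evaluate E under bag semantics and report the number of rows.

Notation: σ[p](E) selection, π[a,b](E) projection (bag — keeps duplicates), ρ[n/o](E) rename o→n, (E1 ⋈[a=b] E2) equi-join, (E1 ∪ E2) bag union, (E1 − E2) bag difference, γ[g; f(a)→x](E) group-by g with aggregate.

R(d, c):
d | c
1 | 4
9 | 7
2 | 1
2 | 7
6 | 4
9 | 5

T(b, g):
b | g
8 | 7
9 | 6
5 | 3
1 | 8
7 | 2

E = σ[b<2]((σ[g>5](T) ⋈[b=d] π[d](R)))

Subexpression sizes:
  T → 5
  σ[g>5](T) → 3
  R → 6
  π[d](R) → 6
  (σ[g>5](T) ⋈[b=d] π[d](R)) → 3
  σ[b<2]((σ[g>5](T) ⋈[b=d] π[d](R))) → 1

|E| = 1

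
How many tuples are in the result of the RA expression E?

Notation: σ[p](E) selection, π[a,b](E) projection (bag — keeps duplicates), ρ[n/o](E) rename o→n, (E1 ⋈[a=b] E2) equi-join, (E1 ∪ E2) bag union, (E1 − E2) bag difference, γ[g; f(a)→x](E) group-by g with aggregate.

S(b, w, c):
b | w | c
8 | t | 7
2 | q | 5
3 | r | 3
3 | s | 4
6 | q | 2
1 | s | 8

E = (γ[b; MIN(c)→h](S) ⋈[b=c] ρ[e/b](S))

Per-node cardinality:
  S → 6
  γ[b; MIN(c)→h](S) → 5
  S → 6
  ρ[e/b](S) → 6
  (γ[b; MIN(c)→h](S) ⋈[b=c] ρ[e/b](S)) → 3

|E| = 3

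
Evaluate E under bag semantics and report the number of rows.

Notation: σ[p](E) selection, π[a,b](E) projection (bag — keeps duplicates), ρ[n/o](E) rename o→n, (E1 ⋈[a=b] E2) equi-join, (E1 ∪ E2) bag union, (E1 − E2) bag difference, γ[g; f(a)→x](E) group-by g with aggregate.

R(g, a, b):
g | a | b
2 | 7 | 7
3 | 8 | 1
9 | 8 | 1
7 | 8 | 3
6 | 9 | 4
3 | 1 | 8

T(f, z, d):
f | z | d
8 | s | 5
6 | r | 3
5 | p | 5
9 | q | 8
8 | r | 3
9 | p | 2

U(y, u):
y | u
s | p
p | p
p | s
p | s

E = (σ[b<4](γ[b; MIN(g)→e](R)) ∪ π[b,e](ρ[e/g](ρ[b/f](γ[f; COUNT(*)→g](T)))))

Subexpression sizes:
  R → 6
  γ[b; MIN(g)→e](R) → 5
  σ[b<4](γ[b; MIN(g)→e](R)) → 2
  T → 6
  γ[f; COUNT(*)→g](T) → 4
  ρ[b/f](γ[f; COUNT(*)→g](T)) → 4
  ρ[e/g](ρ[b/f](γ[f; COUNT(*)→g](T))) → 4
  π[b,e](ρ[e/g](ρ[b/f](γ[f; COUNT(*)→g](T)))) → 4
  (σ[b<4](γ[b; MIN(g)→e](R)) ∪ π[b,e](ρ[e/g](ρ[b/f](γ[f; COUNT(*)→g](T))))) → 6

|E| = 6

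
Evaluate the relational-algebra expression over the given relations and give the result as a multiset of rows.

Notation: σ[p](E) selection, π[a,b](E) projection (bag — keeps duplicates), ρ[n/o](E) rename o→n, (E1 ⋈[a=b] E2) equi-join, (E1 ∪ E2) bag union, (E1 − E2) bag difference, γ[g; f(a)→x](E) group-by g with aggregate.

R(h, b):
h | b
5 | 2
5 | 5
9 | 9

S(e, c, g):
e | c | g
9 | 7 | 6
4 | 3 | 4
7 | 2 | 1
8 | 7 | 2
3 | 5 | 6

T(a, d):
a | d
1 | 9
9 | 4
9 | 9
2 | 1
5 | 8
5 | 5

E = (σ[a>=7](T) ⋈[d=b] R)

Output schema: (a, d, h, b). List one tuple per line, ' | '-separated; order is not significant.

Row counts bottom-up:
  T → 6
  σ[a>=7](T) → 2
  R → 3
  (σ[a>=7](T) ⋈[d=b] R) → 1

== RESULT ==
a | d | h | b
9 | 9 | 9 | 9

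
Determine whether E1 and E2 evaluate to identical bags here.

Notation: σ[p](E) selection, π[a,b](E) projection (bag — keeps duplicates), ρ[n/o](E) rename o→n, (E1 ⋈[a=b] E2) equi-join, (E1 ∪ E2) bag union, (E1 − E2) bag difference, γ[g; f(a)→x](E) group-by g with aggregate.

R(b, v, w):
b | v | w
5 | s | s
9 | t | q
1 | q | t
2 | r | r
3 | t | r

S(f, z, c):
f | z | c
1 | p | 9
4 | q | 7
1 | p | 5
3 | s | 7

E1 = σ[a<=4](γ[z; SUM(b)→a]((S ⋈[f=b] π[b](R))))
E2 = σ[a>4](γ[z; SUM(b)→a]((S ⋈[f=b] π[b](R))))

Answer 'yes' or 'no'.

E1 stepwise |·|:
  S → 4
  R → 5
  π[b](R) → 5
  (S ⋈[f=b] π[b](R)) → 3
  γ[z; SUM(b)→a]((S ⋈[f=b] π[b](R))) → 2
  σ[a<=4](γ[z; SUM(b)→a]((S ⋈[f=b] π[b](R)))) → 2
E2 stepwise |·|:
  S → 4
  R → 5
  π[b](R) → 5
  (S ⋈[f=b] π[b](R)) → 3
  γ[z; SUM(b)→a]((S ⋈[f=b] π[b](R))) → 2
  σ[a>4](γ[z; SUM(b)→a]((S ⋈[f=b] π[b](R)))) → 0

E1 result:
z | a
p | 2
s | 3
E2 result:
z | a
(0 rows)
Witness: ('p', 2) appears 1× in E1 but 0× in E2.

no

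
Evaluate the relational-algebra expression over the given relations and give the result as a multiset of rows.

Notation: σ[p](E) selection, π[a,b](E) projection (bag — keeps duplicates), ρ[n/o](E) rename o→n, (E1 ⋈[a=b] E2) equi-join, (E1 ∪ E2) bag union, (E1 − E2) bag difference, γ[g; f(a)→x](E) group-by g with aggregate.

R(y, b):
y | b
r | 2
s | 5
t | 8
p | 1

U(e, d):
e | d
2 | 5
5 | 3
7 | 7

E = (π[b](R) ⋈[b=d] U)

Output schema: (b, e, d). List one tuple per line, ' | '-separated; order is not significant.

Subexpression sizes:
  R → 4
  π[b](R) → 4
  U → 3
  (π[b](R) ⋈[b=d] U) → 1

== RESULT ==
b | e | d
5 | 2 | 5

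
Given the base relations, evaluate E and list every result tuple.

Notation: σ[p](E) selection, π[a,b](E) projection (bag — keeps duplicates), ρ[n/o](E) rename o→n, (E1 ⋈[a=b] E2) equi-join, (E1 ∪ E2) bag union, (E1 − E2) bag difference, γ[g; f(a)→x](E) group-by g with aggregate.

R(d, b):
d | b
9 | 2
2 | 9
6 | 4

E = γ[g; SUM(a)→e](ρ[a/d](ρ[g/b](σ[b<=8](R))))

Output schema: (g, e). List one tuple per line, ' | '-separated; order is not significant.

Stepwise |·|:
  R → 3
  σ[b<=8](R) → 2
  ρ[g/b](σ[b<=8](R)) → 2
  ρ[a/d](ρ[g/b](σ[b<=8](R))) → 2
  γ[g; SUM(a)→e](ρ[a/d](ρ[g/b](σ[b<=8](R)))) → 2

== RESULT ==
g | e
2 | 9
4 | 6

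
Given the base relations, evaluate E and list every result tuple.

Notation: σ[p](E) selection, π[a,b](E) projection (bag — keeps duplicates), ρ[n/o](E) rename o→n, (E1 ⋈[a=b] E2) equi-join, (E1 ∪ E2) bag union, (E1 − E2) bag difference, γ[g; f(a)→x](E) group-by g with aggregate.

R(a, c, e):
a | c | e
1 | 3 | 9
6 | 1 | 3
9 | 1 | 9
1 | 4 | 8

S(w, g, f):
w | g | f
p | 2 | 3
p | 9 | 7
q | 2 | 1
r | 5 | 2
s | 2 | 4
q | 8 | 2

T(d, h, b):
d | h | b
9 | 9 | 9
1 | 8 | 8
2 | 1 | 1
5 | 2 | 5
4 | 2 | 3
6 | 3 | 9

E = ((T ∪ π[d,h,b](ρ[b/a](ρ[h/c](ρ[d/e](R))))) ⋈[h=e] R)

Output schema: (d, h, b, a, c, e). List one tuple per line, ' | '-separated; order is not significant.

Stepwise |·|:
  T → 6
  R → 4
  ρ[d/e](R) → 4
  ρ[h/c](ρ[d/e](R)) → 4
  ρ[b/a](ρ[h/c](ρ[d/e](R))) → 4
  π[d,h,b](ρ[b/a](ρ[h/c](ρ[d/e](R)))) → 4
  (T ∪ π[d,h,b](ρ[b/a](ρ[h/c](ρ[d/e](R))))) → 10
  R → 4
  ((T ∪ π[d,h,b](ρ[b/a](ρ[h/c](ρ[d/e](R))))) ⋈[h=e] R) → 5

== RESULT ==
d | h | b | a | c | e
1 | 8 | 8 | 1 | 4 | 8
6 | 3 | 9 | 6 | 1 | 3
9 | 3 | 1 | 6 | 1 | 3
9 | 9 | 9 | 1 | 3 | 9
9 | 9 | 9 | 9 | 1 | 9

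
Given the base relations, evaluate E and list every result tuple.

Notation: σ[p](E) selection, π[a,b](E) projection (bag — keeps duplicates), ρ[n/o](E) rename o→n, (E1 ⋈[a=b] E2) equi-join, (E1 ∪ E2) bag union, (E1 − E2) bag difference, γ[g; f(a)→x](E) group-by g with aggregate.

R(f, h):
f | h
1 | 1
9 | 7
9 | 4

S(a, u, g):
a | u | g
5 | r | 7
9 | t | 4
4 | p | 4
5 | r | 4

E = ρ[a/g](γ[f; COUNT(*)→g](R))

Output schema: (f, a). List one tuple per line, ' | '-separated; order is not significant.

Row counts bottom-up:
  R → 3
  γ[f; COUNT(*)→g](R) → 2
  ρ[a/g](γ[f; COUNT(*)→g](R)) → 2

== RESULT ==
f | a
1 | 1
9 | 2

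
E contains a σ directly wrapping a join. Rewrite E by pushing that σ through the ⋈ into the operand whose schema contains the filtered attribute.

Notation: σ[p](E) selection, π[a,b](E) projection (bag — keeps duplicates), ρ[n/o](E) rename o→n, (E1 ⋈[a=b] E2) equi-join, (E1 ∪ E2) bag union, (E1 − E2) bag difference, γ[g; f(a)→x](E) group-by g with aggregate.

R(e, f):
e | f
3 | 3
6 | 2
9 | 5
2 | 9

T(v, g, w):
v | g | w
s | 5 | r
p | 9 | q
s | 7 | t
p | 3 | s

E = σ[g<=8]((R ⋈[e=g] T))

σ filters on g, owned by the right side.
E' = (R ⋈[e=g] σ[g<=8](T))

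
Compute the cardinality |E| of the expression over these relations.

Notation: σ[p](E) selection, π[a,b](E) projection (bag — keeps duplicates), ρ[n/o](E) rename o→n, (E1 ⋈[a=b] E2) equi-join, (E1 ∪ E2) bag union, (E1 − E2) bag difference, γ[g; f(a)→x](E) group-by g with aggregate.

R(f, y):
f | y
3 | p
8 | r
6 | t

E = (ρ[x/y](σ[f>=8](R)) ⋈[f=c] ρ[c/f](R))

Subexpression sizes:
  R → 3
  σ[f>=8](R) → 1
  ρ[x/y](σ[f>=8](R)) → 1
  R → 3
  ρ[c/f](R) → 3
  (ρ[x/y](σ[f>=8](R)) ⋈[f=c] ρ[c/f](R)) → 1

|E| = 1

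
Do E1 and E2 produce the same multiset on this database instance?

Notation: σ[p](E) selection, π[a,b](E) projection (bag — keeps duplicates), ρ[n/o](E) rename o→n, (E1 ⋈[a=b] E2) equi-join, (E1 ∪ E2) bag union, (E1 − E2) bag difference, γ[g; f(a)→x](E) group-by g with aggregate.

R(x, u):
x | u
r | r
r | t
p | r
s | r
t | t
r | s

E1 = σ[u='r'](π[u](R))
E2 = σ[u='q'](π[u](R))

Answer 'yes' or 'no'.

E1 subexpression sizes:
  R → 6
  π[u](R) → 6
  σ[u='r'](π[u](R)) → 3
E2 subexpression sizes:
  R → 6
  π[u](R) → 6
  σ[u='q'](π[u](R)) → 0

E1 result:
u
r
r
r
E2 result:
u
(0 rows)
Witness: ('r',) appears 3× in E1 but 0× in E2.

no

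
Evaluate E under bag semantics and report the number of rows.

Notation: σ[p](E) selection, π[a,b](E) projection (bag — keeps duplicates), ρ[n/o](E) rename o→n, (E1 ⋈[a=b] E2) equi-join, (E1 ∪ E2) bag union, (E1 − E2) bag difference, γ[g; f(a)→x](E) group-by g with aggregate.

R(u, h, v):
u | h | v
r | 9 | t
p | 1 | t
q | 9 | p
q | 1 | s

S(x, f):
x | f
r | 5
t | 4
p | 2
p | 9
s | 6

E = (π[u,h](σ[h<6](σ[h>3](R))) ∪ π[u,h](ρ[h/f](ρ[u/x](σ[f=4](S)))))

Row counts bottom-up:
  R → 4
  σ[h>3](R) → 2
  σ[h<6](σ[h>3](R)) → 0
  π[u,h](σ[h<6](σ[h>3](R))) → 0
  S → 5
  σ[f=4](S) → 1
  ρ[u/x](σ[f=4](S)) → 1
  ρ[h/f](ρ[u/x](σ[f=4](S))) → 1
  π[u,h](ρ[h/f](ρ[u/x](σ[f=4](S)))) → 1
  (π[u,h](σ[h<6](σ[h>3](R))) ∪ π[u,h](ρ[h/f](ρ[u/x](σ[f=4](S))))) → 1

|E| = 1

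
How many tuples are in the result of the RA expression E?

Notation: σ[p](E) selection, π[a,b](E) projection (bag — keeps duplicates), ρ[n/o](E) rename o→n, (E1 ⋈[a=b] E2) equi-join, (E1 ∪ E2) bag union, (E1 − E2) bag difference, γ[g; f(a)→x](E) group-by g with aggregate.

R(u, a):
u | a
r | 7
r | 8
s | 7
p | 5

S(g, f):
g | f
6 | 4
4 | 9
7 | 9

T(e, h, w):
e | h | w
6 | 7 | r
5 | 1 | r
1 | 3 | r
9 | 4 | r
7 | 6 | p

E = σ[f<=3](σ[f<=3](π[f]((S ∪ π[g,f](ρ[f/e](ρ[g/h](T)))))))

Per-node cardinality:
  S → 3
  T → 5
  ρ[g/h](T) → 5
  ρ[f/e](ρ[g/h](T)) → 5
  π[g,f](ρ[f/e](ρ[g/h](T))) → 5
  (S ∪ π[g,f](ρ[f/e](ρ[g/h](T)))) → 8
  π[f]((S ∪ π[g,f](ρ[f/e](ρ[g/h](T))))) → 8
  σ[f<=3](π[f]((S ∪ π[g,f](ρ[f/e](ρ[g/h](T)))))) → 1
  σ[f<=3](σ[f<=3](π[f]((S ∪ π[g,f](ρ[f/e](ρ[g/h](T))))))) → 1

|E| = 1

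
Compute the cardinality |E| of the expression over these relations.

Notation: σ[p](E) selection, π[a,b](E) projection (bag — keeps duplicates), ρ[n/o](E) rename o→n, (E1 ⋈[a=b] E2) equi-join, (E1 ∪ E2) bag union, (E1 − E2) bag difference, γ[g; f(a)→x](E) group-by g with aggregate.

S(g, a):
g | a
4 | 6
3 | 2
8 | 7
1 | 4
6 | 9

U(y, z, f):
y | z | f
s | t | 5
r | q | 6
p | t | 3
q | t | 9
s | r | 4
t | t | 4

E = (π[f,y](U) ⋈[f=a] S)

Row counts bottom-up:
  U → 6
  π[f,y](U) → 6
  S → 5
  (π[f,y](U) ⋈[f=a] S) → 4

|E| = 4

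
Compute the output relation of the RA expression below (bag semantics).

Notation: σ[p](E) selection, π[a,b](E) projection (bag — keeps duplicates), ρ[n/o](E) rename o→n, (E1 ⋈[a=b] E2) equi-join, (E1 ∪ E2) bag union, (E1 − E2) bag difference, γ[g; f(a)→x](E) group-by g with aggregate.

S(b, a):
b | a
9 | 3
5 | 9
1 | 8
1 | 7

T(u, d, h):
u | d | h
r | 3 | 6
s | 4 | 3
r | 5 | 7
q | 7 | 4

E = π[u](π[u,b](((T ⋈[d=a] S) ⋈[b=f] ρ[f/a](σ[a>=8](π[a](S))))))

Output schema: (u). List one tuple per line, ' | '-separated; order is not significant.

Row counts bottom-up:
  T → 4
  S → 4
  (T ⋈[d=a] S) → 2
  S → 4
  π[a](S) → 4
  σ[a>=8](π[a](S)) → 2
  ρ[f/a](σ[a>=8](π[a](S))) → 2
  ((T ⋈[d=a] S) ⋈[b=f] ρ[f/a](σ[a>=8](π[a](S)))) → 1
  π[u,b](((T ⋈[d=a] S) ⋈[b=f] ρ[f/a](σ[a>=8](π[a](S))))) → 1
  π[u](π[u,b](((T ⋈[d=a] S) ⋈[b=f] ρ[f/a](σ[a>=8](π[a](S)))))) → 1

== RESULT ==
u
r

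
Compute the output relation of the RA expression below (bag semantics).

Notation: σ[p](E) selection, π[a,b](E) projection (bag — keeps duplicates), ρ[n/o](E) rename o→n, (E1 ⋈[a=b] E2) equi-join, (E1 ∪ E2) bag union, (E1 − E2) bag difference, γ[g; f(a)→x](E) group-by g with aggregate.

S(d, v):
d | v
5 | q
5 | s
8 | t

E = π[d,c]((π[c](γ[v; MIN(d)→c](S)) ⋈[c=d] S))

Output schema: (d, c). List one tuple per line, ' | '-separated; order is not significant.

Subexpression sizes:
  S → 3
  γ[v; MIN(d)→c](S) → 3
  π[c](γ[v; MIN(d)→c](S)) → 3
  S → 3
  (π[c](γ[v; MIN(d)→c](S)) ⋈[c=d] S) → 5
  π[d,c]((π[c](γ[v; MIN(d)→c](S)) ⋈[c=d] S)) → 5

== RESULT ==
d | c
5 | 5
5 | 5
5 | 5
5 | 5
8 | 8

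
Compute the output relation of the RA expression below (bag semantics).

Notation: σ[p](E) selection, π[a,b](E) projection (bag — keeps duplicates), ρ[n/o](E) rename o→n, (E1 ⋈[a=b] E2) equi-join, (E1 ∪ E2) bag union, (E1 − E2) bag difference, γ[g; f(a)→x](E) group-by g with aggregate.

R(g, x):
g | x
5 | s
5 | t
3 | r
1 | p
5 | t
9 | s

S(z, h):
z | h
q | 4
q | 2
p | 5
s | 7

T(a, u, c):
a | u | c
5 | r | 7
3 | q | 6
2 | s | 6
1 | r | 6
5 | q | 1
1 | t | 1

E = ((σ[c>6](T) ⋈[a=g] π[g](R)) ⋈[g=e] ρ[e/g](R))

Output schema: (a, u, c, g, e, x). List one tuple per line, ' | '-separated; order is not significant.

Stepwise |·|:
  T → 6
  σ[c>6](T) → 1
  R → 6
  π[g](R) → 6
  (σ[c>6](T) ⋈[a=g] π[g](R)) → 3
  R → 6
  ρ[e/g](R) → 6
  ((σ[c>6](T) ⋈[a=g] π[g](R)) ⋈[g=e] ρ[e/g](R)) → 9

== RESULT ==
a | u | c | g | e | x
5 | r | 7 | 5 | 5 | s
5 | r | 7 | 5 | 5 | s
5 | r | 7 | 5 | 5 | s
5 | r | 7 | 5 | 5 | t
5 | r | 7 | 5 | 5 | t
5 | r | 7 | 5 | 5 | t
5 | r | 7 | 5 | 5 | t
5 | r | 7 | 5 | 5 | t
5 | r | 7 | 5 | 5 | t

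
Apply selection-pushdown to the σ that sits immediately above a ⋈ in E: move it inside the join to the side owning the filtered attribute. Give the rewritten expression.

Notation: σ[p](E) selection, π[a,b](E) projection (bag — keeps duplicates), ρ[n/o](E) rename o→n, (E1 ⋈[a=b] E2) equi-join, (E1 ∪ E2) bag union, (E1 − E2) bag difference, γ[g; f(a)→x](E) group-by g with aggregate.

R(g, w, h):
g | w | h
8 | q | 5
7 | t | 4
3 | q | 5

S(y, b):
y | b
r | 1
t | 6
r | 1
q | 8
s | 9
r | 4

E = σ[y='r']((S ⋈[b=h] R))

σ filters on y, owned by the left side.
E' = (σ[y='r'](S) ⋈[b=h] R)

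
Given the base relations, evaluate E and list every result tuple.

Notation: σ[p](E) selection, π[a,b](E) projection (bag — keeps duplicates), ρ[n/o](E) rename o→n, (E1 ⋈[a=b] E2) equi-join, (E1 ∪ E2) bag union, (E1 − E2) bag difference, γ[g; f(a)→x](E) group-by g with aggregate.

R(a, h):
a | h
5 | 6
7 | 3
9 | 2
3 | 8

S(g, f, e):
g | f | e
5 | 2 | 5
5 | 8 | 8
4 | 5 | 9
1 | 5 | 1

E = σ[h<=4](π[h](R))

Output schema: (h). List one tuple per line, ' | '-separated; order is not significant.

Row counts bottom-up:
  R → 4
  π[h](R) → 4
  σ[h<=4](π[h](R)) → 2

== RESULT ==
h
2
3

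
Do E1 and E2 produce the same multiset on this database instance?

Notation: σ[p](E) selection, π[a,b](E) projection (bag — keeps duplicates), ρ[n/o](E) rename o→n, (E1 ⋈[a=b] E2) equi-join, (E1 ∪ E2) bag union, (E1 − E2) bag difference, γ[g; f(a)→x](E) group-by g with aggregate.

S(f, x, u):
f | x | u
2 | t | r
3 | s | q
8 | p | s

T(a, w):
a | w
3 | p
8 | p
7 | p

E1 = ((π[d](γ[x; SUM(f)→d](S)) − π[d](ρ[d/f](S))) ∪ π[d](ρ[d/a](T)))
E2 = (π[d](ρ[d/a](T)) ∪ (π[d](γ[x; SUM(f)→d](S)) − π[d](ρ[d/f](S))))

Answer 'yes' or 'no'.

E1 subexpression sizes:
  S → 3
  γ[x; SUM(f)→d](S) → 3
  π[d](γ[x; SUM(f)→d](S)) → 3
  S → 3
  ρ[d/f](S) → 3
  π[d](ρ[d/f](S)) → 3
  (π[d](γ[x; SUM(f)→d](S)) − π[d](ρ[d/f](S))) → 0
  T → 3
  ρ[d/a](T) → 3
  π[d](ρ[d/a](T)) → 3
  ((π[d](γ[x; SUM(f)→d](S)) − π[d](ρ[d/f](S))) ∪ π[d](ρ[d/a](T))) → 3
E2 subexpression sizes:
  T → 3
  ρ[d/a](T) → 3
  π[d](ρ[d/a](T)) → 3
  S → 3
  γ[x; SUM(f)→d](S) → 3
  π[d](γ[x; SUM(f)→d](S)) → 3
  S → 3
  ρ[d/f](S) → 3
  π[d](ρ[d/f](S)) → 3
  (π[d](γ[x; SUM(f)→d](S)) − π[d](ρ[d/f](S))) → 0
  (π[d](ρ[d/a](T)) ∪ (π[d](γ[x; SUM(f)→d](S)) − π[d](ρ[d/f](S)))) → 3

E1 and E2 produce the same multiset:
d
3
7
8

yes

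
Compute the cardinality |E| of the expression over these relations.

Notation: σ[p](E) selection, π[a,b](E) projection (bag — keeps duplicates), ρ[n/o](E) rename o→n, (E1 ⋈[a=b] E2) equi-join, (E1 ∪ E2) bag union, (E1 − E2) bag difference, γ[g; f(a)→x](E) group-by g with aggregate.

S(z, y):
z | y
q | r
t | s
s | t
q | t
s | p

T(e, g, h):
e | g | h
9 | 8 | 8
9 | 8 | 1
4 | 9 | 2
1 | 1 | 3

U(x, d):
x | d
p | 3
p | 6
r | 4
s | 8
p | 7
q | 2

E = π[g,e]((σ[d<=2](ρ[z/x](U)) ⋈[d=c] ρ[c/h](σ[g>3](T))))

Stepwise |·|:
  U → 6
  ρ[z/x](U) → 6
  σ[d<=2](ρ[z/x](U)) → 1
  T → 4
  σ[g>3](T) → 3
  ρ[c/h](σ[g>3](T)) → 3
  (σ[d<=2](ρ[z/x](U)) ⋈[d=c] ρ[c/h](σ[g>3](T))) → 1
  π[g,e]((σ[d<=2](ρ[z/x](U)) ⋈[d=c] ρ[c/h](σ[g>3](T)))) → 1

|E| = 1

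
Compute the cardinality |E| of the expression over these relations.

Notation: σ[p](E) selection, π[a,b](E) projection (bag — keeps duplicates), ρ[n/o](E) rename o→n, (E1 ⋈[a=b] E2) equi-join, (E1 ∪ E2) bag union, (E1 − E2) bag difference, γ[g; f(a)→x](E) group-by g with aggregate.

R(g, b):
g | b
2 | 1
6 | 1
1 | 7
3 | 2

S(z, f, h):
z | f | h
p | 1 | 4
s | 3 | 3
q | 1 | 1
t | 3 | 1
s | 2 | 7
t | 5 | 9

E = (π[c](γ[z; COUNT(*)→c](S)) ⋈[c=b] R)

Stepwise |·|:
  S → 6
  γ[z; COUNT(*)→c](S) → 4
  π[c](γ[z; COUNT(*)→c](S)) → 4
  R → 4
  (π[c](γ[z; COUNT(*)→c](S)) ⋈[c=b] R) → 6

|E| = 6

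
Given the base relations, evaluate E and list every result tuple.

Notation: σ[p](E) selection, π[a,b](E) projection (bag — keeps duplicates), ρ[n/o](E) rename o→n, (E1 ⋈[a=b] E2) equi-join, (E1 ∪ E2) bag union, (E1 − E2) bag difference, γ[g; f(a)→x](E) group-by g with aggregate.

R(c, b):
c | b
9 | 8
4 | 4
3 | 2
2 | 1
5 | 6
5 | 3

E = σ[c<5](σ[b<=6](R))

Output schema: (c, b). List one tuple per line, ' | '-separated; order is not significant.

Row counts bottom-up:
  R → 6
  σ[b<=6](R) → 5
  σ[c<5](σ[b<=6](R)) → 3

== RESULT ==
c | b
2 | 1
3 | 2
4 | 4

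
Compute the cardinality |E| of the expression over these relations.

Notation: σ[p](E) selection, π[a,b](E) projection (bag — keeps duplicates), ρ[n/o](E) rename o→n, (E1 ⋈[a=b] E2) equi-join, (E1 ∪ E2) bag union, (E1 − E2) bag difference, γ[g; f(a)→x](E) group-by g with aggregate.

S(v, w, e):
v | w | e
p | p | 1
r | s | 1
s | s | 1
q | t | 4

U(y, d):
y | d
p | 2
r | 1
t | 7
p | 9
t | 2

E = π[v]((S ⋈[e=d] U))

Subexpression sizes:
  S → 4
  U → 5
  (S ⋈[e=d] U) → 3
  π[v]((S ⋈[e=d] U)) → 3

|E| = 3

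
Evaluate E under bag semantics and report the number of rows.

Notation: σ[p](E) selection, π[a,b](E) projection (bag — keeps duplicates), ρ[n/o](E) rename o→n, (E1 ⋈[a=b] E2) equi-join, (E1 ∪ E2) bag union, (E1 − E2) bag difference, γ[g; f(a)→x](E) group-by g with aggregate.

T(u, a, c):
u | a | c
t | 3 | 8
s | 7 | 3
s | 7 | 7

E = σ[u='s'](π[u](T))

Row counts bottom-up:
  T → 3
  π[u](T) → 3
  σ[u='s'](π[u](T)) → 2

|E| = 2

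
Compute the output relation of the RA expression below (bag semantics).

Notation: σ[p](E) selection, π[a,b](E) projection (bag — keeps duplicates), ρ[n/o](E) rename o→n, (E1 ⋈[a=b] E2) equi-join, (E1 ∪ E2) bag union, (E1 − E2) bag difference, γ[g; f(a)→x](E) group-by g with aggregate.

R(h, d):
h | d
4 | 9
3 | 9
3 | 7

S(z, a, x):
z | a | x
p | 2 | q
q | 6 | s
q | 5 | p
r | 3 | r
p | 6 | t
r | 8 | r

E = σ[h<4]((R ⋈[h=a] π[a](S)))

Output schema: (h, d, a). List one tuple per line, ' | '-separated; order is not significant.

Per-node cardinality:
  R → 3
  S → 6
  π[a](S) → 6
  (R ⋈[h=a] π[a](S)) → 2
  σ[h<4]((R ⋈[h=a] π[a](S))) → 2

== RESULT ==
h | d | a
3 | 7 | 3
3 | 9 | 3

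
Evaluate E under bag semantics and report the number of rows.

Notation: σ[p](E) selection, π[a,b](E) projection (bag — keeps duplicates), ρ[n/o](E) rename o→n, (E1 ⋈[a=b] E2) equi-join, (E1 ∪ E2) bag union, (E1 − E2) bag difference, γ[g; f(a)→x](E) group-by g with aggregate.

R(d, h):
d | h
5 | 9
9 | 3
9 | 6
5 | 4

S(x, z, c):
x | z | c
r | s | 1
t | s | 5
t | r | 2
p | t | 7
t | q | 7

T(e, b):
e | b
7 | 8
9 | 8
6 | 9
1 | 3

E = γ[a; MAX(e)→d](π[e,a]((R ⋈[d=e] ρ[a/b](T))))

Subexpression sizes:
  R → 4
  T → 4
  ρ[a/b](T) → 4
  (R ⋈[d=e] ρ[a/b](T)) → 2
  π[e,a]((R ⋈[d=e] ρ[a/b](T))) → 2
  γ[a; MAX(e)→d](π[e,a]((R ⋈[d=e] ρ[a/b](T)))) → 1

|E| = 1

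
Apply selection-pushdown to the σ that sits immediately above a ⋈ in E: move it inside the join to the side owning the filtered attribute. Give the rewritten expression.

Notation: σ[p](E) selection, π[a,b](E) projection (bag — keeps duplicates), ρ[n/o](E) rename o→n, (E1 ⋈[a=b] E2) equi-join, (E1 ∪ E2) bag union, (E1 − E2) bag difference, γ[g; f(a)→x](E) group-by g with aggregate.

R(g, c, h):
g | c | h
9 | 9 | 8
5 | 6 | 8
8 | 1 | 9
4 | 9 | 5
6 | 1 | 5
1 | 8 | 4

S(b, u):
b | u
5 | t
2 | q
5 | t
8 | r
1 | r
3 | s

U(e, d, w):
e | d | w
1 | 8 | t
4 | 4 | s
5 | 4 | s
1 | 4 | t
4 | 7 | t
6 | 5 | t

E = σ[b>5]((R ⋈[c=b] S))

σ filters on b, owned by the right side.
E' = (R ⋈[c=b] σ[b>5](S))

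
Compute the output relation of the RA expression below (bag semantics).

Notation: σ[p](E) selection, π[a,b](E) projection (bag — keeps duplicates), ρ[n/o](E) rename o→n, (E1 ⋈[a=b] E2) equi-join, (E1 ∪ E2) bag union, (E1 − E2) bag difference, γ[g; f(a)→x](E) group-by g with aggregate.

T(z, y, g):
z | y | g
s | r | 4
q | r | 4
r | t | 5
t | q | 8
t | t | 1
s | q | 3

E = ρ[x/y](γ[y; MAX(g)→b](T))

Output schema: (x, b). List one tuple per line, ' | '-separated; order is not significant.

Subexpression sizes:
  T → 6
  γ[y; MAX(g)→b](T) → 3
  ρ[x/y](γ[y; MAX(g)→b](T)) → 3

== RESULT ==
x | b
q | 8
r | 4
t | 5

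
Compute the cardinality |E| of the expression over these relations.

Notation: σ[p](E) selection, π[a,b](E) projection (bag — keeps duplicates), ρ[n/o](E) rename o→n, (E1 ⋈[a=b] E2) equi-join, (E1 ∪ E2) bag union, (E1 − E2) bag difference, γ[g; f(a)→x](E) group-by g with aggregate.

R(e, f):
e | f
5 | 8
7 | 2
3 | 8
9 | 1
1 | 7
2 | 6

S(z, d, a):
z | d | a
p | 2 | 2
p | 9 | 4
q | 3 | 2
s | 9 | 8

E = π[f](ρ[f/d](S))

Stepwise |·|:
  S → 4
  ρ[f/d](S) → 4
  π[f](ρ[f/d](S)) → 4

|E| = 4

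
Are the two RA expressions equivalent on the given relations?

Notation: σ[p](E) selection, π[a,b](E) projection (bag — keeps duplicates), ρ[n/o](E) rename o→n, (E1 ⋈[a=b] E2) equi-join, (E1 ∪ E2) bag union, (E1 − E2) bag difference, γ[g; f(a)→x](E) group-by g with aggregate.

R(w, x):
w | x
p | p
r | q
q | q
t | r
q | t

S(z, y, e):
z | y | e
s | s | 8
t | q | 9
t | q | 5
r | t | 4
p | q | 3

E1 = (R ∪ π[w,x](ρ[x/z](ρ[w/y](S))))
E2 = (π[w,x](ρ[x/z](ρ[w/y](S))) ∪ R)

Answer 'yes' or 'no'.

E1 per-node cardinality:
  R → 5
  S → 5
  ρ[w/y](S) → 5
  ρ[x/z](ρ[w/y](S)) → 5
  π[w,x](ρ[x/z](ρ[w/y](S))) → 5
  (R ∪ π[w,x](ρ[x/z](ρ[w/y](S)))) → 10
E2 per-node cardinality:
  S → 5
  ρ[w/y](S) → 5
  ρ[x/z](ρ[w/y](S)) → 5
  π[w,x](ρ[x/z](ρ[w/y](S))) → 5
  R → 5
  (π[w,x](ρ[x/z](ρ[w/y](S))) ∪ R) → 10

E1 and E2 produce the same multiset:
w | x
p | p
q | p
q | q
q | t
q | t
q | t
r | q
s | s
t | r
t | r

yes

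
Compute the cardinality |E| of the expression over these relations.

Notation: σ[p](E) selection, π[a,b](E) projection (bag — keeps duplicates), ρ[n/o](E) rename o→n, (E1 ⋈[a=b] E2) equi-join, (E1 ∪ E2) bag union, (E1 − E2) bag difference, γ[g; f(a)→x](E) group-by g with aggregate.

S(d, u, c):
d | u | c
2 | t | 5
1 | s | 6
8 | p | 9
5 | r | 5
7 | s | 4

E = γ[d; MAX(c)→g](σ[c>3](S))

Per-node cardinality:
  S → 5
  σ[c>3](S) → 5
  γ[d; MAX(c)→g](σ[c>3](S)) → 5

|E| = 5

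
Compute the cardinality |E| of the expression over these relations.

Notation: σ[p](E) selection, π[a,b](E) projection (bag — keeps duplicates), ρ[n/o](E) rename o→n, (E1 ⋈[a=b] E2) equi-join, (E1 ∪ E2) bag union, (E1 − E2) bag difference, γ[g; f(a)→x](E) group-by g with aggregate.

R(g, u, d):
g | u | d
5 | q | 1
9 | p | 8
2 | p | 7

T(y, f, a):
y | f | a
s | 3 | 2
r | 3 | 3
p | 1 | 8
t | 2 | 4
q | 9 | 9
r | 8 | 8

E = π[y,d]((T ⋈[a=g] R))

Row counts bottom-up:
  T → 6
  R → 3
  (T ⋈[a=g] R) → 2
  π[y,d]((T ⋈[a=g] R)) → 2

|E| = 2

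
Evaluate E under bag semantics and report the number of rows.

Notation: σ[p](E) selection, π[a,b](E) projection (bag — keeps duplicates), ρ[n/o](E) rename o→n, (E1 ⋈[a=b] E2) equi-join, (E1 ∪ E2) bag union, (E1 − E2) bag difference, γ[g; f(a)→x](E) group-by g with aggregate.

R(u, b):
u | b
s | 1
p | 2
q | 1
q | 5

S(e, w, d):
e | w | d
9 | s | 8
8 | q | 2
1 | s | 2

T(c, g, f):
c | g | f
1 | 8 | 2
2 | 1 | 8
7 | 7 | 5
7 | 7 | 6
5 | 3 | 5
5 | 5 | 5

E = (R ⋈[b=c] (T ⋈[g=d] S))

Row counts bottom-up:
  R → 4
  T → 6
  S → 3
  (T ⋈[g=d] S) → 1
  (R ⋈[b=c] (T ⋈[g=d] S)) → 2

|E| = 2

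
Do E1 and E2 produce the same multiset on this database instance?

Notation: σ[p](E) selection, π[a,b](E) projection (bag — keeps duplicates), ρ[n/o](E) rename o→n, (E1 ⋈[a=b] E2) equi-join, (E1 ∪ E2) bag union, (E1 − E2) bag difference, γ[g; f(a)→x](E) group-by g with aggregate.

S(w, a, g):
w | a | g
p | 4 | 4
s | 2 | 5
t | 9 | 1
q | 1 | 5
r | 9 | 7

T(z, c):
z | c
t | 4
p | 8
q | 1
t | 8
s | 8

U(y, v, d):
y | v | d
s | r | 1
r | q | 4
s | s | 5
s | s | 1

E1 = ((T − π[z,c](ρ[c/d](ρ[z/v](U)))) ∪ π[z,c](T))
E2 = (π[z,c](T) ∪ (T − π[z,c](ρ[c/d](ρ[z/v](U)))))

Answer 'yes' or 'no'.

E1 per-node cardinality:
  T → 5
  U → 4
  ρ[z/v](U) → 4
  ρ[c/d](ρ[z/v](U)) → 4
  π[z,c](ρ[c/d](ρ[z/v](U))) → 4
  (T − π[z,c](ρ[c/d](ρ[z/v](U)))) → 5
  T → 5
  π[z,c](T) → 5
  ((T − π[z,c](ρ[c/d](ρ[z/v](U)))) ∪ π[z,c](T)) → 10
E2 per-node cardinality:
  T → 5
  π[z,c](T) → 5
  T → 5
  U → 4
  ρ[z/v](U) → 4
  ρ[c/d](ρ[z/v](U)) → 4
  π[z,c](ρ[c/d](ρ[z/v](U))) → 4
  (T − π[z,c](ρ[c/d](ρ[z/v](U)))) → 5
  (π[z,c](T) ∪ (T − π[z,c](ρ[c/d](ρ[z/v](U))))) → 10

E1 and E2 produce the same multiset:
z | c
p | 8
p | 8
q | 1
q | 1
s | 8
s | 8
t | 4
t | 4
t | 8
t | 8

yes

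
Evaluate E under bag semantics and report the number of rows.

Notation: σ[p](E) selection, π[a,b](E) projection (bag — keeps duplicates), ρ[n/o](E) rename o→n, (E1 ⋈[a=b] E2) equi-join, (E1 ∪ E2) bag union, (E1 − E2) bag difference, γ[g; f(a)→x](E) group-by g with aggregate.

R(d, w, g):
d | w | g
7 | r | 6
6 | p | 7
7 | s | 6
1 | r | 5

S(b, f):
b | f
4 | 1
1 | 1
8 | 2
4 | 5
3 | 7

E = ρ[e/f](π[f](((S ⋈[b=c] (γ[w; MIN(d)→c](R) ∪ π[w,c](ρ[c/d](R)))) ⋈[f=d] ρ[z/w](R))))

Per-node cardinality:
  S → 5
  R → 4
  γ[w; MIN(d)→c](R) → 3
  R → 4
  ρ[c/d](R) → 4
  π[w,c](ρ[c/d](R)) → 4
  (γ[w; MIN(d)→c](R) ∪ π[w,c](ρ[c/d](R))) → 7
  (S ⋈[b=c] (γ[w; MIN(d)→c](R) ∪ π[w,c](ρ[c/d](R)))) → 2
  R → 4
  ρ[z/w](R) → 4
  ((S ⋈[b=c] (γ[w; MIN(d)→c](R) ∪ π[w,c](ρ[c/d](R)))) ⋈[f=d] ρ[z/w](R)) → 2
  π[f](((S ⋈[b=c] (γ[w; MIN(d)→c](R) ∪ π[w,c](ρ[c/d](R)))) ⋈[f=d] ρ[z/w](R))) → 2
  ρ[e/f](π[f](((S ⋈[b=c] (γ[w; MIN(d)→c](R) ∪ π[w,c](ρ[c/d](R)))) ⋈[f=d] ρ[z/w](R)))) → 2

|E| = 2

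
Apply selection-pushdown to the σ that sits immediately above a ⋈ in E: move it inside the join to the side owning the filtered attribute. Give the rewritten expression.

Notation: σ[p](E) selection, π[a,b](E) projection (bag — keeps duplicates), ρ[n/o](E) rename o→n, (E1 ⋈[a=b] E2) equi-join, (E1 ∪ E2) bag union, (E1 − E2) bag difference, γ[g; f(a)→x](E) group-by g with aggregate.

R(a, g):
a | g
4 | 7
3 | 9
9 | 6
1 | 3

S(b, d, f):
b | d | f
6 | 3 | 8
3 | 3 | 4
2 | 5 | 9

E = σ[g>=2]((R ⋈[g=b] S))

σ filters on g, owned by the left side.
E' = (σ[g>=2](R) ⋈[g=b] S)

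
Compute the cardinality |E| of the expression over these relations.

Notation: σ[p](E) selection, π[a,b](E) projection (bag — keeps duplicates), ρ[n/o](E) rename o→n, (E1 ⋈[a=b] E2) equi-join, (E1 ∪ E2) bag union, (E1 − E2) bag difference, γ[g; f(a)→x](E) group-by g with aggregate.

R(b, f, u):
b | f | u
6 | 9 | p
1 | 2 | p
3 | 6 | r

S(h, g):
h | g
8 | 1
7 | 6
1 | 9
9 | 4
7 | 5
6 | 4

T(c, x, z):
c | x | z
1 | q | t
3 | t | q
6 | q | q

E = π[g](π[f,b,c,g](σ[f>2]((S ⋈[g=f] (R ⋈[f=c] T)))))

Row counts bottom-up:
  S → 6
  R → 3
  T → 3
  (R ⋈[f=c] T) → 1
  (S ⋈[g=f] (R ⋈[f=c] T)) → 1
  σ[f>2]((S ⋈[g=f] (R ⋈[f=c] T))) → 1
  π[f,b,c,g](σ[f>2]((S ⋈[g=f] (R ⋈[f=c] T)))) → 1
  π[g](π[f,b,c,g](σ[f>2]((S ⋈[g=f] (R ⋈[f=c] T))))) → 1

|E| = 1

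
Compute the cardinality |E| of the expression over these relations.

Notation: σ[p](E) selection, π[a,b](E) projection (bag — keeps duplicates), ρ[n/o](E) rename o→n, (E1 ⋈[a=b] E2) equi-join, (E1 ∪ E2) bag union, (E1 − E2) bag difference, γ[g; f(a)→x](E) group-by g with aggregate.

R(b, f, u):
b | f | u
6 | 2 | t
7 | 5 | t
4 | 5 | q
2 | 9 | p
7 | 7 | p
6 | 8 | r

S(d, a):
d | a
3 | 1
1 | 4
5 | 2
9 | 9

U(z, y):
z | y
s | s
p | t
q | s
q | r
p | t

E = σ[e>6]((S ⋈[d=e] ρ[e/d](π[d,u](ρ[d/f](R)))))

Subexpression sizes:
  S → 4
  R → 6
  ρ[d/f](R) → 6
  π[d,u](ρ[d/f](R)) → 6
  ρ[e/d](π[d,u](ρ[d/f](R))) → 6
  (S ⋈[d=e] ρ[e/d](π[d,u](ρ[d/f](R)))) → 3
  σ[e>6]((S ⋈[d=e] ρ[e/d](π[d,u](ρ[d/f](R))))) → 1

|E| = 1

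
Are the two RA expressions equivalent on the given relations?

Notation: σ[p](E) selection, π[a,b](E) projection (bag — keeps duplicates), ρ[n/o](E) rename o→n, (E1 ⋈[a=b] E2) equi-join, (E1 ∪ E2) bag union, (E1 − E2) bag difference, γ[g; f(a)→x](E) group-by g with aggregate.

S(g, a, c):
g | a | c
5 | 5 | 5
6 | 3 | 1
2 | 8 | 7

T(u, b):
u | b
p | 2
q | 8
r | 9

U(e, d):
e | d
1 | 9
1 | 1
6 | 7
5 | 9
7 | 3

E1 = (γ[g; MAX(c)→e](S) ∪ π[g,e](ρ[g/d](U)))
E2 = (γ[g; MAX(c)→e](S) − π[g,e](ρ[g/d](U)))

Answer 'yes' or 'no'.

E1 stepwise |·|:
  S → 3
  γ[g; MAX(c)→e](S) → 3
  U → 5
  ρ[g/d](U) → 5
  π[g,e](ρ[g/d](U)) → 5
  (γ[g; MAX(c)→e](S) ∪ π[g,e](ρ[g/d](U))) → 8
E2 stepwise |·|:
  S → 3
  γ[g; MAX(c)→e](S) → 3
  U → 5
  ρ[g/d](U) → 5
  π[g,e](ρ[g/d](U)) → 5
  (γ[g; MAX(c)→e](S) − π[g,e](ρ[g/d](U))) → 3

E1 result:
g | e
1 | 1
2 | 7
3 | 7
5 | 5
6 | 1
7 | 6
9 | 1
9 | 5
E2 result:
g | e
2 | 7
5 | 5
6 | 1
Witness: (3, 7) appears 1× in E1 but 0× in E2.

no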